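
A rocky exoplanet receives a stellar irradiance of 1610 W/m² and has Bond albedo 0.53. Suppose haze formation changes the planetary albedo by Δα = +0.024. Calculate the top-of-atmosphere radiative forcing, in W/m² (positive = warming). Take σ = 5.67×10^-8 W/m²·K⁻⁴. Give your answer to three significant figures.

-9.66 W/m²

The change in absorbed flux is Δ[S(1−α)/4] = −SΔα/4 = -9.660 W/m².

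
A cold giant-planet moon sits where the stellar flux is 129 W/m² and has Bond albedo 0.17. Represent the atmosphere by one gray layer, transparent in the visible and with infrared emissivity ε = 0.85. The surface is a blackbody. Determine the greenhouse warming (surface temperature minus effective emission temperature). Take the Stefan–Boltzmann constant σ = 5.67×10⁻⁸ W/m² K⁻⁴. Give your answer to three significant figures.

21.9 K

The planet radiates to space at T_e = [S(1−α)/(4σ)]^(1/4) = 147.4 K.
Surface balance with a leaky layer gives σT_s⁴ = σT_e⁴·2/(2−ε), so T_s = T_e·[2/(2−0.85)]^(1/4) = 169.3 K.
The atmosphere warms the surface by 21.87 K.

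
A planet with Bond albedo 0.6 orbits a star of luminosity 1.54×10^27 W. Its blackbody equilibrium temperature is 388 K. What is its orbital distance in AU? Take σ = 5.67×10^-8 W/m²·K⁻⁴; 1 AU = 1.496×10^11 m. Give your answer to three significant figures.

0.653 AU

Energy balance gives S = 4σT⁴/(1−α) = 12850 W/m².
From L = 4πd²S, d = √(1.54×10^27/(4π·12850)) = 9.766×10^10 m = 0.6528 AU.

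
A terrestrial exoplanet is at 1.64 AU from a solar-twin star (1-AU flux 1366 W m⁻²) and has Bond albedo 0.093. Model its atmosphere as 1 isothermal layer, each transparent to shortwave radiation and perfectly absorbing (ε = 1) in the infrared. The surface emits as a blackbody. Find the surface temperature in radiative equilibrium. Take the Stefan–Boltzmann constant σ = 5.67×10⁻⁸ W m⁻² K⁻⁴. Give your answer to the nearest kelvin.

Flux at the orbit: S = 1366/(1.64)² = 507.9 W m⁻².
The effective emission temperature is T_e = [S(1−α)/(4σ)]^¼ = 212.3 K.
For an N-layer opaque stack, T_s⁴ = (N+1)T_e⁴, hence T_s = (2)^(1/4)×212.3 K = 252.5 K.

252 kelvin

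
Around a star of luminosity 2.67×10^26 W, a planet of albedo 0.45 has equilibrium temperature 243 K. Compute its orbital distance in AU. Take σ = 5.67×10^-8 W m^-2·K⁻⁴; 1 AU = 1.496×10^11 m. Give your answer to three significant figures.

0.813 AU

The flux needed for this T is 4σT⁴/(1−0.45) = 1438 W m^-2.
S = L/(4πd²) → d = √(L/4πS) = √(2.67×10^26/(4π·1438)) = 1.216×10^11 m = 0.8126 AU.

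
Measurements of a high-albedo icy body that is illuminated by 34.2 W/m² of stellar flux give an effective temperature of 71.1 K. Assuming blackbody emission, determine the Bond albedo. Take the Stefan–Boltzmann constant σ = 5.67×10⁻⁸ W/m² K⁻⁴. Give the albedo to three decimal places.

0.831

From σT⁴ = S(1−α)/4 we invert for α: 1−α = 4σT⁴/S.
4σT⁴ = 4·5.67×10⁻⁸·(71.1)⁴ = 5.796 W/m².
1−α = 5.796/34.20 = 0.1695, so α = 0.8305.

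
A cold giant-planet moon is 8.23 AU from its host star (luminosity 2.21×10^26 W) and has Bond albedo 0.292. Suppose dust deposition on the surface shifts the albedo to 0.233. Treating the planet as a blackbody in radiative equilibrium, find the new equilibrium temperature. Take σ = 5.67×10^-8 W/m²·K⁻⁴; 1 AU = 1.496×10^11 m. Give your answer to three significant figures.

79.1 K

Orbital distance: d = 8.23 AU = 1.231×10^12 m.
Flux at the orbit: S = L/(4πd²) = 2.21×10^26/(4π·(1.23×10^12)²) = 11.60 W/m².
T₂ = [S(1−α₂)/(4σ)]^(1/4) = [11.60·0.767/(4σ)]^(1/4) = 79.14 K.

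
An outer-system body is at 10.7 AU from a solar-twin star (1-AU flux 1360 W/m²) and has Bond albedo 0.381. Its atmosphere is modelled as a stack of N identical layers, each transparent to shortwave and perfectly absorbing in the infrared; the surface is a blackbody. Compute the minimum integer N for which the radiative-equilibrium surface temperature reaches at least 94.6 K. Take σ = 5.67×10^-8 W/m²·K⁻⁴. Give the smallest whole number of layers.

By the inverse-square law, S = 1360/10.7² = 11.88 W/m².
Top-of-atmosphere balance: σT_e⁴ = S(1−α)/4 = 1.838 W/m² → T_e = 75.46 K.
Since T_s⁴ = (N+1)T_e⁴, we need N ≥ (T_s/T_e)⁴ − 1 = 1.470.
Rounding up, N = 2.

2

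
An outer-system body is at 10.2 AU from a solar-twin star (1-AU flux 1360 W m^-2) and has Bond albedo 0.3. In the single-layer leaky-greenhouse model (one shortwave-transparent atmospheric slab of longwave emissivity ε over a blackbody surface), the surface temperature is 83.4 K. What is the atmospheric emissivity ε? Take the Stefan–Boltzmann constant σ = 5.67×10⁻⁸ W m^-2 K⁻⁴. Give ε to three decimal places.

0.332

Flux at the orbit: S = 1360/(10.2)² = 13.07 W m^-2.
TOA balance gives T_e = 79.70 K.
Inverting T_s⁴ = 2T_e⁴/(2−ε): (T_e/T_s)⁴ = 0.8339, so ε = 2(1 − 0.8339) = 0.3321.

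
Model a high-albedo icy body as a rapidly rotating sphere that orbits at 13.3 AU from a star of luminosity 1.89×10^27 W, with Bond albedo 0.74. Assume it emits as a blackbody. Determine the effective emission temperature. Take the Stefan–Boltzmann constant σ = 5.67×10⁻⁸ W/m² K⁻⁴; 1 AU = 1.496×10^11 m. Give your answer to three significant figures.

81.2 kelvin

d = 13.3 × 1.496×10^11 m = 1.990×10^12 m.
Flux at the orbit: S = L/(4πd²) = 1.89×10^27/(4π·(1.99×10^12)²) = 37.99 W/m².
Averaging over the sphere, the absorbed flux is S(1−α)/4 = 2.469 W/m².
In equilibrium σT⁴ equals this, so T = 81.24 K.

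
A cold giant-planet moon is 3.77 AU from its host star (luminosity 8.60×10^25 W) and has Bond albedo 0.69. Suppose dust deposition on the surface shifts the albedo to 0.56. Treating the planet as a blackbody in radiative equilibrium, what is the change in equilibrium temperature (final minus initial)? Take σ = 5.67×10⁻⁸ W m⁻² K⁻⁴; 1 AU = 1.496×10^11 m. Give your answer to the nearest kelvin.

d = 3.77 × 1.496×10^11 m = 5.640×10^11 m.
S = L/(4πd²) = 21.52 W m⁻².
Before: T₁ = [21.52·0.31/(4σ)]^(1/4) = 73.64 K.
Final:   T₂ = [S(1−0.56)/(4σ)]^(1/4) = 80.38 K.
ΔT = T₂ − T₁ = 6.738 K.

7 kelvin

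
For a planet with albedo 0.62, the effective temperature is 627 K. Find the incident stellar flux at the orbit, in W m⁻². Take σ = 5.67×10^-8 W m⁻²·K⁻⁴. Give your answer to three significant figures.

92200 W m⁻²

From S(1−α)/4 = σT⁴: S = 4σT⁴/(1−α).
The emitted flux is σT⁴ = 8763 W m⁻².
S = 4·8763/0.38 = 92240 W m⁻².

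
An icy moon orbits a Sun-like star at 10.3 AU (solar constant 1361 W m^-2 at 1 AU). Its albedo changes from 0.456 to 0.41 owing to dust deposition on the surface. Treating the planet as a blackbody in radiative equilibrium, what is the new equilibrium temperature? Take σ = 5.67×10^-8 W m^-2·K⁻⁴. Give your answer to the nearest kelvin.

By the inverse-square law, S = 1361/10.3² = 12.83 W m^-2.
T₂ = [S(1−α₂)/(4σ)]^(1/4) = [12.83·0.59/(4σ)]^(1/4) = 76.01 K.

76 K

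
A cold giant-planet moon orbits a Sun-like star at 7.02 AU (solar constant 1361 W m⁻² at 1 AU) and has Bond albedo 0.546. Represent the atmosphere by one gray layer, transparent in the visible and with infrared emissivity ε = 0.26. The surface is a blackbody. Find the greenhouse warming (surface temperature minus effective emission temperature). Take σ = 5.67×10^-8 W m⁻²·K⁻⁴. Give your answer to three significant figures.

Irradiance scales as 1/d², so S = 1361 W m⁻² × (1/7.02)² = 27.62 W m⁻².
Effective emission temperature (TOA balance): σT_e⁴ = S(1−α)/4 = 3.135 W m⁻² → T_e = 86.23 K.
Surface balance with a leaky layer gives σT_s⁴ = σT_e⁴·2/(2−ε), so T_s = T_e·[2/(2−0.26)]^(1/4) = 89.28 K.
Greenhouse warming: T_s − T_e = 3.055 K.

3.05 kelvin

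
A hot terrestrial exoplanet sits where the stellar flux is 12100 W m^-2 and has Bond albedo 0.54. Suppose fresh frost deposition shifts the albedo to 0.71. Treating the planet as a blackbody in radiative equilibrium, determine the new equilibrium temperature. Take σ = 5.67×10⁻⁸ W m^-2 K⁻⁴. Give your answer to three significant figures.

New equilibrium: T₂ = [(1−0.71)·12100/(4σ)]^(1/4) = 352.7 K.

353 kelvin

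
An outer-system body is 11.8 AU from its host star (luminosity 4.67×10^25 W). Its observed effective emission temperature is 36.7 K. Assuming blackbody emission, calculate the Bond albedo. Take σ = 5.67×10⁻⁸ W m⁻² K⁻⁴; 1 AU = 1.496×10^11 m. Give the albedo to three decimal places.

Orbital distance: d = 11.8 AU = 1.765×10^12 m.
Flux at the orbit: S = L/(4πd²) = 4.67×10^25/(4π·(1.77×10^12)²) = 1.193 W m⁻².
Energy balance: S(1−α)/4 = σT⁴, so 1−α = 4σT⁴/S.
σT⁴ = 0.1029 W m⁻², so 4σT⁴ = 0.4114 W m⁻².
Hence α = 1 − 0.4114/1.193 = 0.6550.

0.655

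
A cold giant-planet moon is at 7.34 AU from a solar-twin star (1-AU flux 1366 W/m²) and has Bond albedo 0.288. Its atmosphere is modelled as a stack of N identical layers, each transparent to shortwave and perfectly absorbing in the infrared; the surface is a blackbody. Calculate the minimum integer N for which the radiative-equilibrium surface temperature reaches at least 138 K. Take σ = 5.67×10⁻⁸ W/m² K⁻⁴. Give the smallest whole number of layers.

By the inverse-square law, S = 1366/7.34² = 25.35 W/m².
The effective emission temperature is T_e = [S(1−α)/(4σ)]^¼ = 94.45 K.
Need (N+1)T_e⁴ ≥ T_s⁴, i.e. N+1 ≥ (138/94.45)⁴ = 4.556.
So N ≥ 3.556; the smallest integer is N = 4.

4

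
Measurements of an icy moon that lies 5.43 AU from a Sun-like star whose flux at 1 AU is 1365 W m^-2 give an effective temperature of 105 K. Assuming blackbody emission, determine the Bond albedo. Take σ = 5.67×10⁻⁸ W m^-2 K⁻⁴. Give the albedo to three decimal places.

Flux at the orbit: S = 1365/(5.43)² = 46.29 W m^-2.
Energy balance: S(1−α)/4 = σT⁴, so 1−α = 4σT⁴/S.
4σT⁴ = 4·5.67×10⁻⁸·(105)⁴ = 27.57 W m^-2.
Hence α = 1 − 27.57/46.29 = 0.4045.

0.405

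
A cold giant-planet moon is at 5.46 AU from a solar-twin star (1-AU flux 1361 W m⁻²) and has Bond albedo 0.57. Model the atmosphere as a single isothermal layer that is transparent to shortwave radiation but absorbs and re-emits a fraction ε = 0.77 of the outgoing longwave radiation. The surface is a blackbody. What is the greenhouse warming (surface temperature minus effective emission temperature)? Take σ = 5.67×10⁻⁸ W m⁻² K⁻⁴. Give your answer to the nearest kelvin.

Flux at the orbit: S = 1361/(5.46)² = 45.65 W m⁻².
Effective emission temperature (TOA balance): σT_e⁴ = S(1−α)/4 = 4.908 W m⁻² → T_e = 96.45 K.
Surface balance with a leaky layer gives σT_s⁴ = σT_e⁴·2/(2−ε), so T_s = T_e·[2/(2−0.77)]^(1/4) = 108.9 K.
T_s − T_e = 108.9 − 96.45 = 12.46 K.

12 K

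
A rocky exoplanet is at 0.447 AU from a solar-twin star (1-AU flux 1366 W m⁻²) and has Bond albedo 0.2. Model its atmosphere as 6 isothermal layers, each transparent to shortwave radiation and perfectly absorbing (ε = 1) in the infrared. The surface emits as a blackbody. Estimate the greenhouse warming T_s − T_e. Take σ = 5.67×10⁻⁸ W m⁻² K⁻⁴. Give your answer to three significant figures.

Flux at the orbit: S = 1366/(0.447)² = 6837 W m⁻².
OLR = S(1−α)/4 = 1367 W m⁻²; the top layer radiates at T_e = 394.1 K.
T_s = (N+1)^(1/4)·T_e = 641.0 K.
Warming: T_s − T_e = 246.9 K.

247 kelvin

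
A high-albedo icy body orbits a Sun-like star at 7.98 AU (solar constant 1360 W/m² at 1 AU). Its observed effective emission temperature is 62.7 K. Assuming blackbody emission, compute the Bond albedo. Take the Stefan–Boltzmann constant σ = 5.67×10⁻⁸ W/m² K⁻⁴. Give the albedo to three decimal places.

Irradiance scales as 1/d², so S = 1360 W/m² × (1/7.98)² = 21.36 W/m².
Energy balance: S(1−α)/4 = σT⁴, so 1−α = 4σT⁴/S.
σT⁴ = 0.8763 W/m², so 4σT⁴ = 3.505 W/m².
1−α = 3.505/21.36 = 0.1641, so α = 0.8359.

0.836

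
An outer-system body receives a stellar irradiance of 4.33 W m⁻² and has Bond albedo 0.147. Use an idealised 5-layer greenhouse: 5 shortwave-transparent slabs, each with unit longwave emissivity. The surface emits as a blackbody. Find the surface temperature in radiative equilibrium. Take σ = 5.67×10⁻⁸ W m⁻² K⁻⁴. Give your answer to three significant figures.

99.4 K

Top-of-atmosphere balance: σT_e⁴ = S(1−α)/4 = 0.9234 W m⁻² → T_e = 63.53 K.
For an N-layer opaque stack, T_s⁴ = (N+1)T_e⁴, hence T_s = (6)^(1/4)×63.53 K = 99.42 K.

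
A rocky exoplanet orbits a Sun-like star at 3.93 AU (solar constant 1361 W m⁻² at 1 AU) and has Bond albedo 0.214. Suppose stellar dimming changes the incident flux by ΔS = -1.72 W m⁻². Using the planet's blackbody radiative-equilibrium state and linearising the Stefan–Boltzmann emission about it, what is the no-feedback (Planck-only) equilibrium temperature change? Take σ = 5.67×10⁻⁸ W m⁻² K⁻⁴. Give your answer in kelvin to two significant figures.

Irradiance scales as 1/d², so S = 1361 W m⁻² × (1/3.93)² = 88.12 W m⁻².
The baseline emission temperature is T_e = 132.2 K.
TOA radiative forcing: ΔF = (1−α)ΔS/4 = 0.786·(-1.72)/4 = -0.3380 W m⁻².
The Planck feedback parameter is 4σT_e³ = 0.5239 W m⁻²/K.
So ΔT₀ = -0.3380/0.5239 = -0.645 K.

-0.65 K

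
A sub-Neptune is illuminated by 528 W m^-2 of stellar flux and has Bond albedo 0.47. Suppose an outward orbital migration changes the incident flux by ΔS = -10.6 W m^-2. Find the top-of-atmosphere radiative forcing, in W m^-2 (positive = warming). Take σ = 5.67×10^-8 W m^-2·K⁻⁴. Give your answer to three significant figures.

TOA radiative forcing: ΔF = (1−α)ΔS/4 = 0.53·(-10.6)/4 = -1.405 W m^-2.

-1.40 W m^-2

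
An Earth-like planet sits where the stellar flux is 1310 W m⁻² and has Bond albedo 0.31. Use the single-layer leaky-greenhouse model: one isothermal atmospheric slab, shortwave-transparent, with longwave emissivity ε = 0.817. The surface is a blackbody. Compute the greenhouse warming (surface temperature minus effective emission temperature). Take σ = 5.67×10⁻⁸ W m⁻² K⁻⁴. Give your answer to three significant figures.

35.2 K

Effective emission temperature (TOA balance): σT_e⁴ = S(1−α)/4 = 226.0 W m⁻² → T_e = 251.3 K.
The surface balance (absorbed SW + ε·downward IR = σT_s⁴) with T_a⁴ = T_s⁴/2 reduces to T_s = T_e·[2/(2−ε)]^¼ = 286.5 K.
The atmosphere warms the surface by 35.25 K.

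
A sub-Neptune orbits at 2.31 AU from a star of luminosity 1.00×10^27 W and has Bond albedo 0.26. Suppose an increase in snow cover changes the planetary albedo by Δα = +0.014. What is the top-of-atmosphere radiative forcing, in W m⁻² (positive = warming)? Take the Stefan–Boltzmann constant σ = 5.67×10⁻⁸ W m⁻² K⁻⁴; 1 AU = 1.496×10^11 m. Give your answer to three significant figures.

Orbital distance: d = 2.31 AU = 3.456×10^11 m.
S = L/(4πd²) = 666.4 W m⁻².
ΔF = −(S/4)Δα = −(666.4/4)×(+0.014) = -2.332 W m⁻².

-2.33 W m⁻²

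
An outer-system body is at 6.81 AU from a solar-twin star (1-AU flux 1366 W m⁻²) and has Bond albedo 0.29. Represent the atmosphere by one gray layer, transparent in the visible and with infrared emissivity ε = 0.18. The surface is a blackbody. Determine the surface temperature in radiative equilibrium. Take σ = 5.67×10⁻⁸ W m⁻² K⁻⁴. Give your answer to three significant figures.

100 K

Irradiance scales as 1/d², so S = 1366 W m⁻² × (1/6.81)² = 29.45 W m⁻².
Effective emission temperature (TOA balance): σT_e⁴ = S(1−α)/4 = 5.228 W m⁻² → T_e = 97.99 K.
Surface balance with a leaky layer gives σT_s⁴ = σT_e⁴·2/(2−ε), so T_s = T_e·[2/(2−0.18)]^(1/4) = 100.3 K.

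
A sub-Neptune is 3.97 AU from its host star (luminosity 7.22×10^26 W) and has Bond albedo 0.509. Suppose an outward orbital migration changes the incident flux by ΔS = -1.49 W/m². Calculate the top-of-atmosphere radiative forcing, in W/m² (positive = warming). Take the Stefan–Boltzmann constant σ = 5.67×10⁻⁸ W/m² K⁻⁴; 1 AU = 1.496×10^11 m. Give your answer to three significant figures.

Orbital distance: d = 3.97 AU = 5.939×10^11 m.
Flux at the orbit: S = L/(4πd²) = 7.22×10^26/(4π·(5.94×10^11)²) = 162.9 W/m².
ΔF = Δ[S(1−α)]/4 = (1−0.509)·-1.49/4 = -0.1829 W/m².

-0.183 W/m²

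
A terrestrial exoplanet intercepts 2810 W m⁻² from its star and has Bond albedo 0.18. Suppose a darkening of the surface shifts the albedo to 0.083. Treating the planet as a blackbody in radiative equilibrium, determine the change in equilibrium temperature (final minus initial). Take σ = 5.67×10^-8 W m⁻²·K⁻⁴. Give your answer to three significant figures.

9.00 kelvin

Initial: T₁ = [S(1−0.18)/(4σ)]^(1/4) = 317.5 K.
After:  T₂ = [2810·0.917/(4σ)]^(1/4) = 326.5 K.
Change: 326.5 − 317.5 = 8.999 K.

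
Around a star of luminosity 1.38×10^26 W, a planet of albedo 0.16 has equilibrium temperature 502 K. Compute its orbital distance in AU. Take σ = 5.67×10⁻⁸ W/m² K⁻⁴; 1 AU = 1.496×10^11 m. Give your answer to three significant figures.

Energy balance gives S = 4σT⁴/(1−α) = 17150 W/m².
From L = 4πd²S, d = √(1.38×10^26/(4π·17150)) = 2.531×10^10 m = 0.1692 AU.

0.169 AU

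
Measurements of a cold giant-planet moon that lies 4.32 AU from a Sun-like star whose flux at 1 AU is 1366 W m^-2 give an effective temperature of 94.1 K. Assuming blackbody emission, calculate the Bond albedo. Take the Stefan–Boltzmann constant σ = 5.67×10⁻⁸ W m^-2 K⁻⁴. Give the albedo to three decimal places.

Flux at the orbit: S = 1366/(4.32)² = 73.20 W m^-2.
Rearranging the radiative balance, α = 1 − 4σT⁴/S.
σT⁴ = 4.446 W m^-2, so 4σT⁴ = 17.78 W m^-2.
1−α = 17.78/73.20 = 0.2430, so α = 0.7570.

0.757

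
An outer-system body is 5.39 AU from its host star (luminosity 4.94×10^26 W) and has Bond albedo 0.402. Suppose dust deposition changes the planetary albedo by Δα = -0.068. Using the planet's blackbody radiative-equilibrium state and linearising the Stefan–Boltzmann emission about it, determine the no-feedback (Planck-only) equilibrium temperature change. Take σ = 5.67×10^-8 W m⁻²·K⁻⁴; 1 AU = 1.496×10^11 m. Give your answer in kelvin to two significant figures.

d = 5.39 × 1.496×10^11 m = 8.063×10^11 m.
S = L/(4πd²) = 60.46 W m⁻².
Reference equilibrium: T_e = [S(1−α)/(4σ)]^(1/4) = 112.4 K.
ΔF = −(S/4)Δα = −(60.46/4)×(-0.068) = 1.028 W m⁻².
The Planck feedback parameter is 4σT_e³ = 0.3218 W m⁻²/K.
ΔT₀ = ΔF/λ_P = 1.028/0.3218 = 3.19 K.

3.2 kelvin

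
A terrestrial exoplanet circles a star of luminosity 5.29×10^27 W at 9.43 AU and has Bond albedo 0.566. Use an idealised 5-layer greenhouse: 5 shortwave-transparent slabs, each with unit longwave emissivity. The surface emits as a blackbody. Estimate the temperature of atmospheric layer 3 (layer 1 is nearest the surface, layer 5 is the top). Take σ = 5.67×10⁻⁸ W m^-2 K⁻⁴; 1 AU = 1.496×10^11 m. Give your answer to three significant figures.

187 K

Orbital distance: d = 9.43 AU = 1.411×10^12 m.
Spreading L over a sphere of radius d: S = 5.29×10^27/(4π·1.41×10^12²) = 211.5 W m^-2.
The effective emission temperature is T_e = [S(1−α)/(4σ)]^¼ = 141.8 K.
The net upward flux σT_e⁴ is constant between every pair of levels, so T_k⁴ = (N+1−k)T_e⁴.
With k = 3: T_3 = (5+1−3)^¼·141.8 K = 186.7 K.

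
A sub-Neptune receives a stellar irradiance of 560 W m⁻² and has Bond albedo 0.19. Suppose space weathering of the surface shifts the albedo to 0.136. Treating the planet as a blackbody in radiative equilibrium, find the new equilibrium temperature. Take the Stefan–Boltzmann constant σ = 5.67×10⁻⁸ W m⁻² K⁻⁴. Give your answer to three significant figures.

215 kelvin

With the new albedo, S(1−α₂)/4 = 121.0 W m⁻², so T₂ = 214.9 K.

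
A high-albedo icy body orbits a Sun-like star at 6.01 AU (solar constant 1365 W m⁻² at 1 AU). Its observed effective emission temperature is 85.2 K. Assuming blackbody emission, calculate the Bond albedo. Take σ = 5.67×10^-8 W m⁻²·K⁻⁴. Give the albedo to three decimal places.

By the inverse-square law, S = 1365/6.01² = 37.79 W m⁻².
Energy balance: S(1−α)/4 = σT⁴, so 1−α = 4σT⁴/S.
σT⁴ = 2.988 W m⁻², so 4σT⁴ = 11.95 W m⁻².
1−α = 11.95/37.79 = 0.3162, so α = 0.6838.

0.684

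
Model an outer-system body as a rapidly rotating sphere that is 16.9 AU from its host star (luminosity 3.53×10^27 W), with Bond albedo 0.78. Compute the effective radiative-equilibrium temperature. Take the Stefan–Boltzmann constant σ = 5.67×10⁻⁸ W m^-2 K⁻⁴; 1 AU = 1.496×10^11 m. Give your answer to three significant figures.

80.8 kelvin

d = 16.9 × 1.496×10^11 m = 2.528×10^12 m.
Flux at the orbit: S = L/(4πd²) = 3.53×10^27/(4π·(2.53×10^12)²) = 43.95 W m^-2.
The planet absorbs (1−α)S over its disc πR² and re-emits over 4πR², so the mean absorbed flux is (1−0.78)·43.95/4 = 2.417 W m^-2.
Set σT⁴ = 2.417 → T = (2.417/σ)^(1/4) = 80.80 K.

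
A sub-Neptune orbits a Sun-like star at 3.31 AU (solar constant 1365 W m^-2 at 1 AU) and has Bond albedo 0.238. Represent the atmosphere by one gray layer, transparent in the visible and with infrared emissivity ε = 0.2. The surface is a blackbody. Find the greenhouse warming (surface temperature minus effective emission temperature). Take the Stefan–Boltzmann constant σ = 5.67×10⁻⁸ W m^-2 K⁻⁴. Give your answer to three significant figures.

3.82 kelvin

Flux at the orbit: S = 1365/(3.31)² = 124.6 W m^-2.
Effective emission temperature (TOA balance): σT_e⁴ = S(1−α)/4 = 23.73 W m^-2 → T_e = 143.0 K.
For a single slab of emissivity ε, T_s⁴ = 2T_e⁴/(2−ε); thus T_s = 143.0·(1.111)^(1/4) = 146.9 K.
The atmosphere warms the surface by 3.818 K.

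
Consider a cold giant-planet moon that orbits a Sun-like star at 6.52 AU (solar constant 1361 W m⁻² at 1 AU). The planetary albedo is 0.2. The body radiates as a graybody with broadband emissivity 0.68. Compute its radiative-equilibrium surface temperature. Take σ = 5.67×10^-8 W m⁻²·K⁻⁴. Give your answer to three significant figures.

114 K

Flux at the orbit: S = 1361/(6.52)² = 32.02 W m⁻².
The planet absorbs (1−α)S over its disc πR² and re-emits over 4πR², so the mean absorbed flux is (1−0.2)·32.02/4 = 6.403 W m⁻².
Equating to εσT⁴ with ε = 0.68: T = (6.403/0.68σ)^(1/4) = 113.5 K.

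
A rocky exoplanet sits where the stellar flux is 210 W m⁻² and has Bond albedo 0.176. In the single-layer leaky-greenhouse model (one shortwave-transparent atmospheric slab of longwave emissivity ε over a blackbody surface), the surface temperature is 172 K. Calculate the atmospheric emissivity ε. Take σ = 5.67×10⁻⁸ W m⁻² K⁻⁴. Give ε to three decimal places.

Effective temperature: T_e = [S(1−α)/(4σ)]^(1/4) = 166.2 K.
Since (2−ε)/2 = (T_e/T_s)⁴ = 0.8717, ε = 0.2565.

0.257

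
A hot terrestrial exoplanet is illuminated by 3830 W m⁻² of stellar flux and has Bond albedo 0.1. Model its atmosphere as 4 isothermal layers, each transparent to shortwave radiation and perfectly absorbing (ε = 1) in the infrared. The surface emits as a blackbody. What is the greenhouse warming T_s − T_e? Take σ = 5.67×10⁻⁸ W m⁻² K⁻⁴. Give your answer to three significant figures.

174 kelvin

OLR = S(1−α)/4 = 861.8 W m⁻²; the top layer radiates at T_e = 351.1 K.
Surface: T_s = (5)^¼·T_e = 525.0 K.
Warming: T_s − T_e = 173.9 K.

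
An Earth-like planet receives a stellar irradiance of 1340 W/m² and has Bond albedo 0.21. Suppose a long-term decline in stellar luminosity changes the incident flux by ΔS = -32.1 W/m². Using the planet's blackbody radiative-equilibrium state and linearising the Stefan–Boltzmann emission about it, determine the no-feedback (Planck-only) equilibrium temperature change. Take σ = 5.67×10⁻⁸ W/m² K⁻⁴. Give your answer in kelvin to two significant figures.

-1.6 K

The baseline emission temperature is T_e = 261.4 K.
TOA radiative forcing: ΔF = (1−α)ΔS/4 = 0.79·(-32.1)/4 = -6.340 W/m².
Linearising σT⁴ gives d(σT⁴)/dT = 4σT_e³ = 4.050 W/m² per K.
ΔT₀ = ΔF/λ_P = -6.340/4.050 = -1.57 K.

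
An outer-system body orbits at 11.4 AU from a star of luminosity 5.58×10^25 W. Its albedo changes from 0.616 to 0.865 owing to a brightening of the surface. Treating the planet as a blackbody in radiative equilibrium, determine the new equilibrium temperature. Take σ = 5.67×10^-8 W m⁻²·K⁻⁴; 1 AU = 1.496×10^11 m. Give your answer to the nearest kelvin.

31 K

d = 11.4 × 1.496×10^11 m = 1.705×10^12 m.
Flux at the orbit: S = L/(4πd²) = 5.58×10^25/(4π·(1.71×10^12)²) = 1.527 W m⁻².
With the new albedo, S(1−α₂)/4 = 0.05153 W m⁻², so T₂ = 30.88 K.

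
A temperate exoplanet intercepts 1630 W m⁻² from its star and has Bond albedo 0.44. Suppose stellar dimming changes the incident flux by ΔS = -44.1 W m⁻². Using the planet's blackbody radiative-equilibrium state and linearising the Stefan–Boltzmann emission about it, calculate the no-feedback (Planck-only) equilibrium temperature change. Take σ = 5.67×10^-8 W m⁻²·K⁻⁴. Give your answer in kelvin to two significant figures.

-1.7 kelvin

The baseline emission temperature is T_e = 251.9 K.
TOA radiative forcing: ΔF = (1−α)ΔS/4 = 0.56·(-44.1)/4 = -6.174 W m⁻².
The Planck feedback parameter is 4σT_e³ = 3.624 W m⁻²/K.
Hence the no-feedback warming is ΔF/(4σT_e³) = -1.70 K.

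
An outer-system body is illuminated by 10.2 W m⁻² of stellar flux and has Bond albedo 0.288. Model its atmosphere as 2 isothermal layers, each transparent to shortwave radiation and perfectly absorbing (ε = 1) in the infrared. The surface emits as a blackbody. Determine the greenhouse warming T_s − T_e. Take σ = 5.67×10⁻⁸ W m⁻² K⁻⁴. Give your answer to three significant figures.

The effective emission temperature is T_e = [S(1−α)/(4σ)]^¼ = 75.22 K.
T_s = (N+1)^(1/4)·T_e = 99.00 K.
So the greenhouse effect raises the surface by 99.00 − 75.22 = 23.78 K.

23.8 kelvin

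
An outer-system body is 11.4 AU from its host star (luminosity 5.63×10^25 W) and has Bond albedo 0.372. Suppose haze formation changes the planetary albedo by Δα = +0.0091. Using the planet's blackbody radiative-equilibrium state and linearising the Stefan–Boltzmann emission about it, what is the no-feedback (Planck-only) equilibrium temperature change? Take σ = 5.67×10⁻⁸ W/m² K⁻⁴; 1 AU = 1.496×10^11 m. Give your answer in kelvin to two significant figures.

Orbital distance: d = 11.4 AU = 1.705×10^12 m.
S = L/(4πd²) = 1.540 W/m².
Unperturbed T_e = [1.540·(1−0.372)/(4σ)]^¼ = 45.44 K.
The change in absorbed flux is Δ[S(1−α)/4] = −SΔα/4 = -0.003504 W/m².
The Planck feedback parameter is 4σT_e³ = 0.02129 W/m²/K.
Hence the no-feedback warming is ΔF/(4σT_e³) = -0.165 K.

-0.16 kelvin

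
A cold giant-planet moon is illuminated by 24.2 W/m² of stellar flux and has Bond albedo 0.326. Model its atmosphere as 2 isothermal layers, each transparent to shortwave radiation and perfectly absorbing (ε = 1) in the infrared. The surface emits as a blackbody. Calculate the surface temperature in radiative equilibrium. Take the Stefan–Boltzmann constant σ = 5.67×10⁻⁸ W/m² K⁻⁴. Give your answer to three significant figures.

121 K

OLR = S(1−α)/4 = 4.078 W/m²; the top layer radiates at T_e = 92.09 K.
With N = 2 opaque layers, T_s = (N+1)^(1/4)·T_e = 3^(1/4)·92.09 = 121.2 K.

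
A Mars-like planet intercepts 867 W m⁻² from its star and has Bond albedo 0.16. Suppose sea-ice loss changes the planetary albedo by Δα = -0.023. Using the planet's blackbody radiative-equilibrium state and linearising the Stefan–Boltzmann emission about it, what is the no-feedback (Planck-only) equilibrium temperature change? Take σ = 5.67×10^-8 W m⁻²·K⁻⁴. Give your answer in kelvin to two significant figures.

1.6 K

Reference equilibrium: T_e = [S(1−α)/(4σ)]^(1/4) = 238.0 K.
TOA radiative forcing: ΔF = −S·Δα/4 = −867.0·(-0.023)/4 = 4.985 W m⁻².
Planck response: λ_P = 4σT_e³ = 4·5.67×10⁻⁸·(238.0)³ = 3.059 W m⁻²/K.
ΔT₀ = ΔF/λ_P = 4.985/3.059 = 1.63 K.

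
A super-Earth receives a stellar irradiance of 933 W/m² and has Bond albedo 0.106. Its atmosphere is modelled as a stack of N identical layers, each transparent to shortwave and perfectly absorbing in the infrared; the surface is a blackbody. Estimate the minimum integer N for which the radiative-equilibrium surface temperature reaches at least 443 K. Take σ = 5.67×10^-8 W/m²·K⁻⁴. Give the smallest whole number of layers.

Top-of-atmosphere balance: σT_e⁴ = S(1−α)/4 = 208.5 W/m² → T_e = 246.3 K.
Since T_s⁴ = (N+1)T_e⁴, we need N ≥ (T_s/T_e)⁴ − 1 = 9.472.
The minimum whole number is N = 10.

10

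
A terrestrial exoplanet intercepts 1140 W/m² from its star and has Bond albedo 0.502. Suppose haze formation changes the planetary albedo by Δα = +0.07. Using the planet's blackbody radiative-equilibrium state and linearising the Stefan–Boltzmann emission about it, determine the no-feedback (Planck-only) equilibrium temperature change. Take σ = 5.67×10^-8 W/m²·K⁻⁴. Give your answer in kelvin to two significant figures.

-7.9 K

Unperturbed T_e = [1140·(1−0.502)/(4σ)]^¼ = 223.7 K.
ΔF = −(S/4)Δα = −(1140/4)×(+0.07) = -19.95 W/m².
The Planck feedback parameter is 4σT_e³ = 2.538 W/m²/K.
So ΔT₀ = -19.95/2.538 = -7.86 K.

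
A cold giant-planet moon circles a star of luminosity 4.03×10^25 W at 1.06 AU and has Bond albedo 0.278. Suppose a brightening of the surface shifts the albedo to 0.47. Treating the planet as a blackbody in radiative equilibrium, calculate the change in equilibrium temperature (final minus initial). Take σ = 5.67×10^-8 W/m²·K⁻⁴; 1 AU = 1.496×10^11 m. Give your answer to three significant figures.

-10.6 kelvin

Orbital distance: d = 1.06 AU = 1.586×10^11 m.
Flux at the orbit: S = L/(4πd²) = 4.03×10^25/(4π·(1.59×10^11)²) = 127.5 W/m².
With α = 0.278, T₁ = 141.9 K.
With α = 0.47, T₂ = 131.4 K.
Change: 131.4 − 141.9 = -10.56 K.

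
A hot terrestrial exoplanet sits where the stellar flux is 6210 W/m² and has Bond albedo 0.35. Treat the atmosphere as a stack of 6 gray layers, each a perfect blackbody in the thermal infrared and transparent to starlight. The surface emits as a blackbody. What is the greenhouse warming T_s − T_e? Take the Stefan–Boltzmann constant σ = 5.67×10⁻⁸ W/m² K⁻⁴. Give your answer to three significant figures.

Top-of-atmosphere balance: σT_e⁴ = S(1−α)/4 = 1009 W/m² → T_e = 365.3 K.
T_s = (N+1)^(1/4)·T_e = 594.1 K.
Warming: T_s − T_e = 228.9 K.

229 K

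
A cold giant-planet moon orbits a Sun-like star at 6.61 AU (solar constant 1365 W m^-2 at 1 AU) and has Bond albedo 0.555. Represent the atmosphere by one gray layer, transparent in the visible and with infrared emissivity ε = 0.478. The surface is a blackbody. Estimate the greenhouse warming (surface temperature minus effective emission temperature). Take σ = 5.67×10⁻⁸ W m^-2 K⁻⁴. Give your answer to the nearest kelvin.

Flux at the orbit: S = 1365/(6.61)² = 31.24 W m^-2.
At the top of the atmosphere, σT_e⁴ = S(1−α)/4 = 3.476 W m^-2, giving T_e = 88.48 K.
Surface balance with a leaky layer gives σT_s⁴ = σT_e⁴·2/(2−ε), so T_s = T_e·[2/(2−0.478)]^(1/4) = 94.74 K.
T_s − T_e = 94.74 − 88.48 = 6.253 K.

6 K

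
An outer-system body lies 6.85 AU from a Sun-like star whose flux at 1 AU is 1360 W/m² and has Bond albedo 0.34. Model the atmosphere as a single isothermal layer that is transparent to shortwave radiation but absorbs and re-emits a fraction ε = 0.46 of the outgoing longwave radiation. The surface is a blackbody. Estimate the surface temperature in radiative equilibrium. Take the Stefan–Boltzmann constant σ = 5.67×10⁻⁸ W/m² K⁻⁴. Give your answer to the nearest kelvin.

Irradiance scales as 1/d², so S = 1360 W/m² × (1/6.85)² = 28.98 W/m².
At the top of the atmosphere, σT_e⁴ = S(1−α)/4 = 4.782 W/m², giving T_e = 95.83 K.
For a single slab of emissivity ε, T_s⁴ = 2T_e⁴/(2−ε); thus T_s = 95.83·(1.299)^(1/4) = 102.3 K.

102 kelvin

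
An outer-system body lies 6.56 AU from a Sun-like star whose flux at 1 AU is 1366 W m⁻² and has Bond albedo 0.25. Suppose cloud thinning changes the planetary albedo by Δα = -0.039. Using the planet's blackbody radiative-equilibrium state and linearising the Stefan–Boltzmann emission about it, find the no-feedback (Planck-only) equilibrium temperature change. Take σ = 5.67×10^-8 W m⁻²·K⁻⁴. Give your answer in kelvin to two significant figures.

By the inverse-square law, S = 1366/6.56² = 31.74 W m⁻².
The baseline emission temperature is T_e = 101.2 K.
The change in absorbed flux is Δ[S(1−α)/4] = −SΔα/4 = 0.3095 W m⁻².
Linearising σT⁴ gives d(σT⁴)/dT = 4σT_e³ = 0.2352 W m⁻² per K.
Hence the no-feedback warming is ΔF/(4σT_e³) = 1.32 K.

1.3 K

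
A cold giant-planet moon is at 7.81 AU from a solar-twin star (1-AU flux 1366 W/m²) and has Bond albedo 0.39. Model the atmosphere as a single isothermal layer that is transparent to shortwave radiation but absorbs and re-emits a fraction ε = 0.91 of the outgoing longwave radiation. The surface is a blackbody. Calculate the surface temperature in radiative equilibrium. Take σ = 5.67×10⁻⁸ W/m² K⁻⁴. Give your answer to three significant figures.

Flux at the orbit: S = 1366/(7.81)² = 22.39 W/m².
Effective emission temperature (TOA balance): σT_e⁴ = S(1−α)/4 = 3.415 W/m² → T_e = 88.10 K.
For a single slab of emissivity ε, T_s⁴ = 2T_e⁴/(2−ε); thus T_s = 88.10·(1.835)^(1/4) = 102.5 K.

103 K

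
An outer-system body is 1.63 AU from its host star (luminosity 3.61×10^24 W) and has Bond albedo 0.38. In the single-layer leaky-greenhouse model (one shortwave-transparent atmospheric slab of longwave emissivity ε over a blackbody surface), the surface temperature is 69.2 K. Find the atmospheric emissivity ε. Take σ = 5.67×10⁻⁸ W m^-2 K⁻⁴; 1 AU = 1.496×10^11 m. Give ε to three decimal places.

0.848

Orbital distance: d = 1.63 AU = 2.438×10^11 m.
Flux at the orbit: S = L/(4πd²) = 3.61×10^24/(4π·(2.44×10^11)²) = 4.831 W m^-2.
Effective temperature: T_e = [S(1−α)/(4σ)]^(1/4) = 60.28 K.
T_s⁴ = T_e⁴·2/(2−ε) → ε = 2 − 2(T_e/T_s)⁴ = 2 − 2·(60.28/69.2)⁴ = 0.8481.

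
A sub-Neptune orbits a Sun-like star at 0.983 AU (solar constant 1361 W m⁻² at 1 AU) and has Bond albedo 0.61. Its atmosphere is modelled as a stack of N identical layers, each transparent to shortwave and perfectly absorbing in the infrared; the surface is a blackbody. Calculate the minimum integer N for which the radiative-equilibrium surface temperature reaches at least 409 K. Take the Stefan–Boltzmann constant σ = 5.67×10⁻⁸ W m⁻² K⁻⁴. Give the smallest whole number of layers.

By the inverse-square law, S = 1361/0.983² = 1408 W m⁻².
The effective emission temperature is T_e = [S(1−α)/(4σ)]^¼ = 221.8 K.
Need (N+1)T_e⁴ ≥ T_s⁴, i.e. N+1 ≥ (409/221.8)⁴ = 11.554.
The minimum whole number is N = 11.

11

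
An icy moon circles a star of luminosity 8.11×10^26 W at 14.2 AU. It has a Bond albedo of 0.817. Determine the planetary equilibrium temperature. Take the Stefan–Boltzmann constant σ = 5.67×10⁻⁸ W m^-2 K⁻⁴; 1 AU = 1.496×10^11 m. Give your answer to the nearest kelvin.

Orbital distance: d = 14.2 AU = 2.124×10^12 m.
Spreading L over a sphere of radius d: S = 8.11×10^26/(4π·2.12×10^12²) = 14.30 W m^-2.
Averaging over the sphere, the absorbed flux is S(1−α)/4 = 0.6543 W m^-2.
Set σT⁴ = 0.6543 → T = (0.6543/σ)^(1/4) = 58.28 K.

58 K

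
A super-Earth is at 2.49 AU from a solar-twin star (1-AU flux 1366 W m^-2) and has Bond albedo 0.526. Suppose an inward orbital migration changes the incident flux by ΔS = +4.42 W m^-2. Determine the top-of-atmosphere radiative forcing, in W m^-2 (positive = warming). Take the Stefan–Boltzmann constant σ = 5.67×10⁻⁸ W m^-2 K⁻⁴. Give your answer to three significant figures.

0.524 W m^-2

By the inverse-square law, S = 1366/2.49² = 220.3 W m^-2.
Only a fraction (1−α) is absorbed and it's spread over 4πR², so ΔF = (1−α)ΔS/4 = 0.5238 W m^-2.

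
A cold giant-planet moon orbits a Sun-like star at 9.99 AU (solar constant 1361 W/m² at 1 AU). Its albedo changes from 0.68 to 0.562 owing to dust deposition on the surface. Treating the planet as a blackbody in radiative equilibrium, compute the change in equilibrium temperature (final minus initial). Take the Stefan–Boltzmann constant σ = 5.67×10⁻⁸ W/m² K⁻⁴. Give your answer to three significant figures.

5.41 K

By the inverse-square law, S = 1361/9.99² = 13.64 W/m².
Initial: T₁ = [S(1−0.68)/(4σ)]^(1/4) = 66.23 K.
Final:   T₂ = [S(1−0.562)/(4σ)]^(1/4) = 71.64 K.
Change: 71.64 − 66.23 = 5.407 K.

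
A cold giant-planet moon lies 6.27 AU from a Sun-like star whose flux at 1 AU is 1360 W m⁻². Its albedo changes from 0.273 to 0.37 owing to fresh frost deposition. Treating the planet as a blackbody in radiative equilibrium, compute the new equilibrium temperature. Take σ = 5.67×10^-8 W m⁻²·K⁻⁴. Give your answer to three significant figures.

By the inverse-square law, S = 1360/6.27² = 34.59 W m⁻².
New equilibrium: T₂ = [(1−0.37)·34.59/(4σ)]^(1/4) = 99.01 K.

99.0 kelvin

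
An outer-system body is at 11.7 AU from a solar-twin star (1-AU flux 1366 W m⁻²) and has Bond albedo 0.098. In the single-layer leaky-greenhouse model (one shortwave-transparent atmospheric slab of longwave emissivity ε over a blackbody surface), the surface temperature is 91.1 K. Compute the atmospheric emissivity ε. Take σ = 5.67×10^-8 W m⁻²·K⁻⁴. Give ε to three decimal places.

0.848

Flux at the orbit: S = 1366/(11.7)² = 9.979 W m⁻².
Effective temperature: T_e = [S(1−α)/(4σ)]^(1/4) = 79.37 K.
Inverting T_s⁴ = 2T_e⁴/(2−ε): (T_e/T_s)⁴ = 0.5762, so ε = 2(1 − 0.5762) = 0.8476.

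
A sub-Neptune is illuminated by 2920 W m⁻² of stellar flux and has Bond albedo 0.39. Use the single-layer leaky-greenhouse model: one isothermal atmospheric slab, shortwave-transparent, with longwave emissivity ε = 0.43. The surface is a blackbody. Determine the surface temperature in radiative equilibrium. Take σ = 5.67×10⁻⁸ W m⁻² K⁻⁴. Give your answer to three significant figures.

The planet radiates to space at T_e = [S(1−α)/(4σ)]^(1/4) = 297.7 K.
Surface balance with a leaky layer gives σT_s⁴ = σT_e⁴·2/(2−ε), so T_s = T_e·[2/(2−0.43)]^(1/4) = 316.3 K.

316 kelvin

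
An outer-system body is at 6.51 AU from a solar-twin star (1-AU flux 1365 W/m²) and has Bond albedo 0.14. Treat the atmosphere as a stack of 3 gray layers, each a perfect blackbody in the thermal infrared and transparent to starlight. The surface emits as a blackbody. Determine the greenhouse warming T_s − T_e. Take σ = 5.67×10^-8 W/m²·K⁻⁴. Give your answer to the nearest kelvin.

44 K

Irradiance scales as 1/d², so S = 1365 W/m² × (1/6.51)² = 32.21 W/m².
Top-of-atmosphere balance: σT_e⁴ = S(1−α)/4 = 6.925 W/m² → T_e = 105.1 K.
T_s = (N+1)^(1/4)·T_e = 148.7 K.
So the greenhouse effect raises the surface by 148.7 − 105.1 = 43.54 K.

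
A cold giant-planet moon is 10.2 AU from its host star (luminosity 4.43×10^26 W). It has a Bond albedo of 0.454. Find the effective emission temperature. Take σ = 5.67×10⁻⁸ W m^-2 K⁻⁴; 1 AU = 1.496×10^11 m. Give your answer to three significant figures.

77.7 K

d = 10.2 × 1.496×10^11 m = 1.526×10^12 m.
S = L/(4πd²) = 15.14 W m^-2.
Averaging over the sphere, the absorbed flux is S(1−α)/4 = 2.067 W m^-2.
Balancing against σT⁴: T = (2.067/5.67×10⁻⁸)^(1/4) = 77.70 K.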